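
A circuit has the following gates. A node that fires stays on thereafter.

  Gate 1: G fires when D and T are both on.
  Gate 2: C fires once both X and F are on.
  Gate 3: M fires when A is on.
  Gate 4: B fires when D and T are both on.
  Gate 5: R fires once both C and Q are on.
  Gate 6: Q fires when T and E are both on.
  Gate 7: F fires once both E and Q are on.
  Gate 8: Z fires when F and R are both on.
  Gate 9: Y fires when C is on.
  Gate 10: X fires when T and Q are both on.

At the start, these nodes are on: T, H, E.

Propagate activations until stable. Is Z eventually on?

Yes

Gate 6: T and E on → Q on.
E and Q are on, so F fires (Gate 7).
Gate 10: T and Q on → X on.
X and F are on, so C fires (Gate 2).
Gate 5: C and Q on → R on.
F and R are on, so Z fires (Gate 8).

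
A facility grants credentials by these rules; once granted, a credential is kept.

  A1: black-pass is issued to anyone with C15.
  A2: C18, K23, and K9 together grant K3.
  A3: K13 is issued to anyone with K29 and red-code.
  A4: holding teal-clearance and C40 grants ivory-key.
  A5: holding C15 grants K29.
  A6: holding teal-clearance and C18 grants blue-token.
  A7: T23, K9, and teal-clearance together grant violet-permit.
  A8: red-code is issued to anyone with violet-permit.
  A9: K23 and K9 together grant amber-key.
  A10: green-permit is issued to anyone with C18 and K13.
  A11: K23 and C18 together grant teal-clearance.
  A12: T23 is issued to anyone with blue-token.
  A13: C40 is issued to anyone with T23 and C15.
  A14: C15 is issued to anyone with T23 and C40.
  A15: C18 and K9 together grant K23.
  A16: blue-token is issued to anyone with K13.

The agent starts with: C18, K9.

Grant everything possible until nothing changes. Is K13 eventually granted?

K13 would need K29 and red-code (A3), but K29 is never granted.

No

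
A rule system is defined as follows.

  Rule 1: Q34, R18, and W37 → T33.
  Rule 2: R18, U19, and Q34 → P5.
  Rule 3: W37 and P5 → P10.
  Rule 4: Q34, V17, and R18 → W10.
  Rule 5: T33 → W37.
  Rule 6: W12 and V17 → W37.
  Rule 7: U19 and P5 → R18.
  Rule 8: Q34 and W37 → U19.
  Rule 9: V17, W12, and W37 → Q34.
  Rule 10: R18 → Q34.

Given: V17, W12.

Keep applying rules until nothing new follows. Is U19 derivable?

Yes

From W12 and V17, Rule 6 gives W37.
From V17, W12, and W37, Rule 9 gives Q34.
Q34 and W37 hold, so U19 follows (Rule 8).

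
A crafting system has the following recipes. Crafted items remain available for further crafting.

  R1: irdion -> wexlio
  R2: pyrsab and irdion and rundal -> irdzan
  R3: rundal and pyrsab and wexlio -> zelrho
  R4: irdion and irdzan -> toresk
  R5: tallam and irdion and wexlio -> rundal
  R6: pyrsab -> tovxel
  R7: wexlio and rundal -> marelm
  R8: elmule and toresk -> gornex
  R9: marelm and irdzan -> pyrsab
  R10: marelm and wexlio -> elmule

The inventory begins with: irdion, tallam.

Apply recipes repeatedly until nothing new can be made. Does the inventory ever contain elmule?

Yes

irdion -> wexlio (R1).
Using R5, tallam, irdion, and wexlio make rundal.
Using R7, wexlio and rundal make marelm.
marelm and wexlio -> elmule (R10).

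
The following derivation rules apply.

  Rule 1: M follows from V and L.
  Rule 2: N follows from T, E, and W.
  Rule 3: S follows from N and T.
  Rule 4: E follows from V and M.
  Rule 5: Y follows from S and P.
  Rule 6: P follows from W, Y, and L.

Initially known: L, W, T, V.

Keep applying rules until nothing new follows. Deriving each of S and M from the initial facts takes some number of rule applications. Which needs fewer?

M

M: From V and L, Rule 1 gives M. [1 rule application]
S: From V and L, Rule 1 gives M. From V and M, Rule 4 gives E. T, E, and W hold, so N follows (Rule 2). N and T hold, so S follows (Rule 3). [4 rule applications]
M needs fewer.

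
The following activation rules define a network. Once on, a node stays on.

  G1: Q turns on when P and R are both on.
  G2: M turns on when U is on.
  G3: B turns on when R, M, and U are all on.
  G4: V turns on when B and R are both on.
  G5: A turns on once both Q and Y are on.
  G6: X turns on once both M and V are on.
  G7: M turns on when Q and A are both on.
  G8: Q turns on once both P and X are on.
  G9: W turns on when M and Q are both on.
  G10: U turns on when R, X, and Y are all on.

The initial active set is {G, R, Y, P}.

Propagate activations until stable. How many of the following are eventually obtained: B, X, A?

1

G1: P and R on → Q on.
G5: Q and Y on → A on.
B would need R, M, and U (G3), but U never turns on.
X would need M and V (G6), but V never turns on.
A: reached.
Reached: A — 1 of the 3.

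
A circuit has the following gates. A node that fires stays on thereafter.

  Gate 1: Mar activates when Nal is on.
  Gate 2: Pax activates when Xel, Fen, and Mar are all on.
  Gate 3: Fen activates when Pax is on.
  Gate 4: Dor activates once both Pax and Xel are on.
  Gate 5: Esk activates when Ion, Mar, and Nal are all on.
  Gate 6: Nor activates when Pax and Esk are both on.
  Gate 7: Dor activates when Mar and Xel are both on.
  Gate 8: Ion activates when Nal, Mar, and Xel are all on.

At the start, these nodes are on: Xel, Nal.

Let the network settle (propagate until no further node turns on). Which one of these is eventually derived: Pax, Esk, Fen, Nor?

Esk

Gate 1: Nal on → Mar on.
Nal, Mar, and Xel are on, so Ion activates (Gate 8).
Ion, Mar, and Nal are on, so Esk activates (Gate 5).
Pax would need Xel, Fen, and Mar (Gate 2), but Fen never turns on. Nor would need Pax and Esk (Gate 6), but Pax never turns on. Fen would need Pax (Gate 3), but Pax never turns on.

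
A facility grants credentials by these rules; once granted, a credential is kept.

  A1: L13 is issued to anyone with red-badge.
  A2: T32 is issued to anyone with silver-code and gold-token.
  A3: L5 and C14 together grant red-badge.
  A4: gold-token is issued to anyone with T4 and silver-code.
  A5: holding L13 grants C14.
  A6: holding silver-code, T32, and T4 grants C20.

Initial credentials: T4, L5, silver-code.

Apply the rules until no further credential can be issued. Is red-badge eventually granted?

No

red-badge would need L5 and C14 (A3), but C14 is never granted.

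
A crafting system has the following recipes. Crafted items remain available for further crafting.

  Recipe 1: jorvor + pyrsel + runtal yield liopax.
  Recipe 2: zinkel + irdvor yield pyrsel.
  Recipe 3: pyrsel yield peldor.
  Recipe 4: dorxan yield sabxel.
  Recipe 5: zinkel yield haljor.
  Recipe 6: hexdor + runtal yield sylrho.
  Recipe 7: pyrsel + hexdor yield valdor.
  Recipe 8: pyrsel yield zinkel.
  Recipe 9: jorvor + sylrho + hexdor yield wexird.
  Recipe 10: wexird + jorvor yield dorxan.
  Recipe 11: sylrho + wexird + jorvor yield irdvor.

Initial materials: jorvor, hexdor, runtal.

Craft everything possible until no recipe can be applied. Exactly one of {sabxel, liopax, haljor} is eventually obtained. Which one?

Using Recipe 6, hexdor and runtal make sylrho.
jorvor + sylrho + hexdor → wexird (Recipe 9).
Using Recipe 10, wexird and jorvor make dorxan.
dorxan → sabxel (Recipe 4).
liopax would need jorvor, pyrsel, and runtal (Recipe 1), but pyrsel is never obtained. haljor would need zinkel (Recipe 5), but zinkel is never obtained.

sabxel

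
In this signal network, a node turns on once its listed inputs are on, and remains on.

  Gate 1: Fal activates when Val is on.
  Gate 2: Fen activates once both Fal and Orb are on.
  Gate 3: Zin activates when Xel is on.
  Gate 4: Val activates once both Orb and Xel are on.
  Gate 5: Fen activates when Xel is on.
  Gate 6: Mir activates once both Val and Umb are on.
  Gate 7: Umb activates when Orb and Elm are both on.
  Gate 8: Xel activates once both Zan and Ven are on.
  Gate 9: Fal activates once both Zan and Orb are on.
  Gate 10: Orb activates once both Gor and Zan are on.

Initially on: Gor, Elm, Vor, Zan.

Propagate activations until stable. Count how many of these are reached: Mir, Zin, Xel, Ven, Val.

0

Mir would need Val and Umb (Gate 6), but Val never turns on.
Zin would need Xel (Gate 3), but Xel never turns on.
Xel would need Zan and Ven (Gate 8), but Ven never turns on.
No rule produces Ven, and it is not given.
Val would need Orb and Xel (Gate 4), but Xel never turns on.
None of the 5 are reached.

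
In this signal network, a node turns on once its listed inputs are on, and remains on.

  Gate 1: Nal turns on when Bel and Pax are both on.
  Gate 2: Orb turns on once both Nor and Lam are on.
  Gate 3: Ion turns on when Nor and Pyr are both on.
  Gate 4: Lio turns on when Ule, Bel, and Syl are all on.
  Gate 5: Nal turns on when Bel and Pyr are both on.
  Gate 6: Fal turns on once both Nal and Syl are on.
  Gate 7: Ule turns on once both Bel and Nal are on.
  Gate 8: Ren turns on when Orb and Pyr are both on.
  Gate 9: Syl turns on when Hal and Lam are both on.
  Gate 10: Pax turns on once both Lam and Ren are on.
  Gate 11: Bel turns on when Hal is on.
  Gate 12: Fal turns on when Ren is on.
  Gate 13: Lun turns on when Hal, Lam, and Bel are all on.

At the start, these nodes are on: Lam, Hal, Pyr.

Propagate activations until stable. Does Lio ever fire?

Yes

Hal is on, so Bel turns on (Gate 11).
Hal and Lam are on, so Syl turns on (Gate 9).
Gate 5: Bel and Pyr on → Nal on.
Gate 7: Bel and Nal on → Ule on.
Gate 4: Ule, Bel, and Syl on → Lio on.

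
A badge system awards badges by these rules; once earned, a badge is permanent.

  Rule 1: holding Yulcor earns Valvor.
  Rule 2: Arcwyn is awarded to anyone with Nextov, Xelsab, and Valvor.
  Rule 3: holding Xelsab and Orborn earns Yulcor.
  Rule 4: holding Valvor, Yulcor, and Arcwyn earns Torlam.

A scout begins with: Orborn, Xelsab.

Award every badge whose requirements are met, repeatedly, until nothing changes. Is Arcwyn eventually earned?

Arcwyn would need Nextov, Xelsab, and Valvor (Rule 2), but Nextov is never earned.

No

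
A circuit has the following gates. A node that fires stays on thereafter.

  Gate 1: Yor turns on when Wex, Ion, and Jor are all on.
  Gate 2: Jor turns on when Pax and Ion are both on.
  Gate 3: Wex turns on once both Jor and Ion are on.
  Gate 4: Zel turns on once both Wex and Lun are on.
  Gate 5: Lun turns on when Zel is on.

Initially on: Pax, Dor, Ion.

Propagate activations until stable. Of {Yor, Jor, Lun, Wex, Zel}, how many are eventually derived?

3

Pax and Ion are on, so Jor turns on (Gate 2).
Gate 3: Jor and Ion on → Wex on.
Wex, Ion, and Jor are on, so Yor turns on (Gate 1).
Yor: reached.
Jor: reached.
Lun would need Zel (Gate 5), but Zel never turns on.
Wex: reached.
Zel would need Wex and Lun (Gate 4), but Lun never turns on.
Reached: Yor, Jor, and Wex — 3 of the 5.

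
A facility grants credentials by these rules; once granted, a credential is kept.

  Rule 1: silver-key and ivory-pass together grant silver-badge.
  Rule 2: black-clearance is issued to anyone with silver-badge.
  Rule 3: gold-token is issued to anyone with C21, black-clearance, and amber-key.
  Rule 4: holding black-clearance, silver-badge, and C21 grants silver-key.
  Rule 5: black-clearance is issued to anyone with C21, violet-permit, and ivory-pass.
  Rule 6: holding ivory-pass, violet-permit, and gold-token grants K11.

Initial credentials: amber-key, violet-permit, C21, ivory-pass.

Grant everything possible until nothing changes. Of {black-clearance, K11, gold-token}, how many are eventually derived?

3

Holding C21, violet-permit, and ivory-pass grants black-clearance (Rule 5).
Holding C21, black-clearance, and amber-key grants gold-token (Rule 3).
Holding ivory-pass, violet-permit, and gold-token grants K11 (Rule 6).
black-clearance: reached.
K11: reached.
gold-token: reached.
All 3 are reached.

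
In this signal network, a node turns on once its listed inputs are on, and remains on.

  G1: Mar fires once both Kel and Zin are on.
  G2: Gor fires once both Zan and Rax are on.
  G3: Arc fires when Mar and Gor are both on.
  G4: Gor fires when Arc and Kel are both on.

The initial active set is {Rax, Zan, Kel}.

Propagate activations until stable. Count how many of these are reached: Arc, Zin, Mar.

0

Arc would need Mar and Gor (G3), but Mar never turns on.
No rule produces Zin, and it is not given.
Mar would need Kel and Zin (G1), but Zin never turns on.
None of the 3 are reached.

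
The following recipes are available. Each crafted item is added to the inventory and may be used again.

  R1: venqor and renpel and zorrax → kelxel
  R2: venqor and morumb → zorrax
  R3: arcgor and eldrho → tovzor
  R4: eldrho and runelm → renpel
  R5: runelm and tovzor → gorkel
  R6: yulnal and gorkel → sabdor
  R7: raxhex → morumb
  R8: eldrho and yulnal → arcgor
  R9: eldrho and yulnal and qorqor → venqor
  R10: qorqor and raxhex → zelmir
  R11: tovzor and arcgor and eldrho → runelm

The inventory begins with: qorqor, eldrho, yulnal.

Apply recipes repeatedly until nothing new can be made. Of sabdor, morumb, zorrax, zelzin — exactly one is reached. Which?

eldrho and yulnal → arcgor (R8).
Using R3, arcgor and eldrho make tovzor.
Using R11, tovzor, arcgor, and eldrho make runelm.
Using R5, runelm and tovzor make gorkel.
Using R6, yulnal and gorkel make sabdor.
No rule produces zelzin, and it is not given. morumb would need raxhex (R7), but raxhex is never obtained. zorrax would need venqor and morumb (R2), but morumb is never obtained.

sabdor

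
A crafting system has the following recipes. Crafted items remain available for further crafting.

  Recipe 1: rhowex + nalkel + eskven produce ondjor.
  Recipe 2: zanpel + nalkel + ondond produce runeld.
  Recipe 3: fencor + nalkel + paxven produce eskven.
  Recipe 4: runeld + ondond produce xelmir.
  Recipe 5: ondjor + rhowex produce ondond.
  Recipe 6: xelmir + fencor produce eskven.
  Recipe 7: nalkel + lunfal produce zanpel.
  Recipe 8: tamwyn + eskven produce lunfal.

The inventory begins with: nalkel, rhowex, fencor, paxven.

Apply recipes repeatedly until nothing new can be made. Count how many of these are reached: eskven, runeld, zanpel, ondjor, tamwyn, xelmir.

Using Recipe 3, fencor, nalkel, and paxven make eskven.
Using Recipe 1, rhowex, nalkel, and eskven make ondjor.
eskven: reached.
runeld would need zanpel, nalkel, and ondond (Recipe 2), but zanpel is never obtained.
zanpel would need nalkel and lunfal (Recipe 7), but lunfal is never obtained.
ondjor: reached.
No rule produces tamwyn, and it is not given.
xelmir would need runeld and ondond (Recipe 4), but runeld is never obtained.
Reached: eskven and ondjor — 2 of the 6.

2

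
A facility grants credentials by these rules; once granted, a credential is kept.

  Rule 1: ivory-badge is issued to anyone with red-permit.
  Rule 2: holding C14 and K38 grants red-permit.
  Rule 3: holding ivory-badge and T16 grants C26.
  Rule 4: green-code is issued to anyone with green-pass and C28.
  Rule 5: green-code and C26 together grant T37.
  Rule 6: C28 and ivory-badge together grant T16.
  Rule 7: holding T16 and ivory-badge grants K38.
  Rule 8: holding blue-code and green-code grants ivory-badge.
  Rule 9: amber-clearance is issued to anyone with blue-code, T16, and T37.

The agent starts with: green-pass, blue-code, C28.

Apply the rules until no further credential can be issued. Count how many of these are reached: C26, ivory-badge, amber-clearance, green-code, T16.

Holding green-pass and C28 grants green-code (Rule 4).
Holding blue-code and green-code grants ivory-badge (Rule 8).
Holding C28 and ivory-badge grants T16 (Rule 6).
Holding ivory-badge and T16 grants C26 (Rule 3).
Holding green-code and C26 grants T37 (Rule 5).
Holding blue-code, T16, and T37 grants amber-clearance (Rule 9).
C26: reached.
ivory-badge: reached.
amber-clearance: reached.
green-code: reached.
T16: reached.
All 5 are reached.

5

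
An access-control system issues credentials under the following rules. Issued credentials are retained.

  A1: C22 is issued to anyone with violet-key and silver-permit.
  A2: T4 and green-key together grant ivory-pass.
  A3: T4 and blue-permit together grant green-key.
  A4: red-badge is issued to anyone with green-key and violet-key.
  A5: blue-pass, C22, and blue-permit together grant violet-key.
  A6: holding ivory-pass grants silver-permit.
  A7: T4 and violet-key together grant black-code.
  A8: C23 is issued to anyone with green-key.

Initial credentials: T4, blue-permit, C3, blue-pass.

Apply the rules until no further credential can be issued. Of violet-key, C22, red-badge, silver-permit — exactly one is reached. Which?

Holding T4 and blue-permit grants green-key (A3).
Holding T4 and green-key grants ivory-pass (A2).
Holding ivory-pass grants silver-permit (A6).
red-badge would need green-key and violet-key (A4), but violet-key is never granted. violet-key would need blue-pass, C22, and blue-permit (A5), but C22 is never granted. C22 would need violet-key and silver-permit (A1), but violet-key is never granted.

silver-permit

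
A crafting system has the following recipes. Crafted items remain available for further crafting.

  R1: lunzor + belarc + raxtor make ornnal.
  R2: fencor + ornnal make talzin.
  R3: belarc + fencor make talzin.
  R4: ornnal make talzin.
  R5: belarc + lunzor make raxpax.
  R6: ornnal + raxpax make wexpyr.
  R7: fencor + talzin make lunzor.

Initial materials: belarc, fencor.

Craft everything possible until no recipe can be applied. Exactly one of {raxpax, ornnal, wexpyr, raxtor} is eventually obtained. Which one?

Using R3, belarc and fencor make talzin.
Using R7, fencor and talzin make lunzor.
belarc + lunzor → raxpax (R5).
No rule produces raxtor, and it is not given. ornnal would need lunzor, belarc, and raxtor (R1), but raxtor is never obtained. wexpyr would need ornnal and raxpax (R6), but ornnal is never obtained.

raxpax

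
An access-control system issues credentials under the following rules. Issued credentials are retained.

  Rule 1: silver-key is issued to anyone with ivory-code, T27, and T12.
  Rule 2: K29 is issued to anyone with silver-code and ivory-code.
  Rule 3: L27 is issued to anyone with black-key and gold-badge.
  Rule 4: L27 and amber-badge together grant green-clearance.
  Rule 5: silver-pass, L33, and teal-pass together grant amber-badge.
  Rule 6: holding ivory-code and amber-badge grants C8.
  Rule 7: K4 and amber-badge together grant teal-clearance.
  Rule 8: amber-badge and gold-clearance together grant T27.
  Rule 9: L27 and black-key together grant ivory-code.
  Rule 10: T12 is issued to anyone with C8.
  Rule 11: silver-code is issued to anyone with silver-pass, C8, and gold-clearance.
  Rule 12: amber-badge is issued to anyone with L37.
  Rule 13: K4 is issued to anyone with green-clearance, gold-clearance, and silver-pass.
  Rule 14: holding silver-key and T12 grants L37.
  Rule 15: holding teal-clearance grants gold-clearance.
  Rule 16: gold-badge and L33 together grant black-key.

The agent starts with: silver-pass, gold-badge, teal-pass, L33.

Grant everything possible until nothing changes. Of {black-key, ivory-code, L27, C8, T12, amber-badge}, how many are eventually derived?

Holding silver-pass, L33, and teal-pass grants amber-badge (Rule 5).
Holding gold-badge and L33 grants black-key (Rule 16).
Holding black-key and gold-badge grants L27 (Rule 3).
Holding L27 and black-key grants ivory-code (Rule 9).
Holding ivory-code and amber-badge grants C8 (Rule 6).
Holding C8 grants T12 (Rule 10).
black-key: reached.
ivory-code: reached.
L27: reached.
C8: reached.
T12: reached.
amber-badge: reached.
All 6 are reached.

6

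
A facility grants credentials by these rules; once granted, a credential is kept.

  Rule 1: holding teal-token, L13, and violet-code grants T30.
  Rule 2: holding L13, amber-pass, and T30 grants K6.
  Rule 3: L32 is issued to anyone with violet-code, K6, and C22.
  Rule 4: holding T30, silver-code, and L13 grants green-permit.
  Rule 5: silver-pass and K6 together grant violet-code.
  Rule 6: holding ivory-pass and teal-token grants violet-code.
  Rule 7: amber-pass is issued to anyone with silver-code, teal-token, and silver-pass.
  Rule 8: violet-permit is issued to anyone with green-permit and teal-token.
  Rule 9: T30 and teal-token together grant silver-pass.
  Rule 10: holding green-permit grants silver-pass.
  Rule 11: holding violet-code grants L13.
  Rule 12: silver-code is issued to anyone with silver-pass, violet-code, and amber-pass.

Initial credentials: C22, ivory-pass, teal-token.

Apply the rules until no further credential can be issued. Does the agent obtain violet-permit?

No

violet-permit would need green-permit and teal-token (Rule 8), but green-permit is never granted.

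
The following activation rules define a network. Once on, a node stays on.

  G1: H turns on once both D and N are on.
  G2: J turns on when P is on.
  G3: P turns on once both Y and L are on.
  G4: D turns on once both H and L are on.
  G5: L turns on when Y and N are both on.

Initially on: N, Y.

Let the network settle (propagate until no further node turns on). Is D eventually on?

No

D would need H and L (G4), but H never turns on.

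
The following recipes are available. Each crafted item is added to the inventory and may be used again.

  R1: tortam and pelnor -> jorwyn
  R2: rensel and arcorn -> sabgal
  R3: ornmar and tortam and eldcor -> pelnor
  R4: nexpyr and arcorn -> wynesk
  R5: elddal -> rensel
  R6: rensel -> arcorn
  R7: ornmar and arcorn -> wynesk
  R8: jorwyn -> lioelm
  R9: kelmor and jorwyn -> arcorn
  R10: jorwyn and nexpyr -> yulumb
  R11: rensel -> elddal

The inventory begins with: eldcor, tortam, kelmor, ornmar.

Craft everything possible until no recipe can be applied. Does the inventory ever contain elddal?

elddal would need rensel (R11), but rensel is never obtained.

No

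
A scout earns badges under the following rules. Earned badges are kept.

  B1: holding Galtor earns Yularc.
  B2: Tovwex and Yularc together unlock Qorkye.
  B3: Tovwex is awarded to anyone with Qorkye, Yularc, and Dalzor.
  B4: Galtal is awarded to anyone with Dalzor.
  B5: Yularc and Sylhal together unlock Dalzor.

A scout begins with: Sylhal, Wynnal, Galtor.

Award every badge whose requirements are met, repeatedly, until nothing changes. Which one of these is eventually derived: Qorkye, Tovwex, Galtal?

With Galtor, Yularc is earned (B1).
With Yularc and Sylhal, Dalzor is earned (B5).
With Dalzor, Galtal is earned (B4).
Tovwex would need Qorkye, Yularc, and Dalzor (B3), but Qorkye is never earned. Qorkye would need Tovwex and Yularc (B2), but Tovwex is never earned.

Galtal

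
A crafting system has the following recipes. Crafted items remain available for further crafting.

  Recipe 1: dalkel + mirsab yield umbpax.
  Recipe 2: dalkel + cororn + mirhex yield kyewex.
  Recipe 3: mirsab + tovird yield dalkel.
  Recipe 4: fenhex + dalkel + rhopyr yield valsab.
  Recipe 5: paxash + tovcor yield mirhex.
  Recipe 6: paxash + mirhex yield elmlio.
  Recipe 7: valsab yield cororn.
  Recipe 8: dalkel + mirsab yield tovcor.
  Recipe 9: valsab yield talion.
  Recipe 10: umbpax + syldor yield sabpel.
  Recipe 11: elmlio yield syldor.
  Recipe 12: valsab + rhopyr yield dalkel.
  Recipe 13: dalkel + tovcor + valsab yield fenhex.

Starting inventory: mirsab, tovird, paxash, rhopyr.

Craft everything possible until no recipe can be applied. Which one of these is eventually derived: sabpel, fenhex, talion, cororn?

mirsab + tovird → dalkel (Recipe 3).
Using Recipe 1, dalkel and mirsab make umbpax.
dalkel + mirsab → tovcor (Recipe 8).
paxash + tovcor → mirhex (Recipe 5).
Using Recipe 6, paxash and mirhex make elmlio.
Using Recipe 11, elmlio makes syldor.
Using Recipe 10, umbpax and syldor make sabpel.
talion would need valsab (Recipe 9), but valsab is never obtained. fenhex would need dalkel, tovcor, and valsab (Recipe 13), but valsab is never obtained. cororn would need valsab (Recipe 7), but valsab is never obtained.

sabpel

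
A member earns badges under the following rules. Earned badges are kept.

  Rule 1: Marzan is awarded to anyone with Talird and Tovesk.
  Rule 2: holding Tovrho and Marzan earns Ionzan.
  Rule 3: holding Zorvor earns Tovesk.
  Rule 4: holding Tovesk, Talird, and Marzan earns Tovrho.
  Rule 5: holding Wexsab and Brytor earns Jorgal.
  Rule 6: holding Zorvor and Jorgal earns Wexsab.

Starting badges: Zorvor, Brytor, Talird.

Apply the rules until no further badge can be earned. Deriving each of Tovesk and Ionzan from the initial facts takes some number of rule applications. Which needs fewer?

Tovesk: With Zorvor, Tovesk is earned (Rule 3). [1 rule application]
Ionzan: With Zorvor, Tovesk is earned (Rule 3). With Talird and Tovesk, Marzan is earned (Rule 1). With Tovesk, Talird, and Marzan, Tovrho is earned (Rule 4). With Tovrho and Marzan, Ionzan is earned (Rule 2). [4 rule applications]
Tovesk needs fewer.

Tovesk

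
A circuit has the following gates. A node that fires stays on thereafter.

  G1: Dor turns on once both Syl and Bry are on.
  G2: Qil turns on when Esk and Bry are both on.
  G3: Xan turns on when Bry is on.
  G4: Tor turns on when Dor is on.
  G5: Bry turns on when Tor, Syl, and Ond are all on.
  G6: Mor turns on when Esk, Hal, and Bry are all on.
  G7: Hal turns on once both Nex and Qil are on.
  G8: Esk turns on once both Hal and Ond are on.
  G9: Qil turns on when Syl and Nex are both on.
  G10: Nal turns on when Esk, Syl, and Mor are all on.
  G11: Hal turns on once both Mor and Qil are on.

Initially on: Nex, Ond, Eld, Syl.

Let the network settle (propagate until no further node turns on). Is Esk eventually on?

Syl and Nex are on, so Qil turns on (G9).
G7: Nex and Qil on → Hal on.
Hal and Ond are on, so Esk turns on (G8).

Yes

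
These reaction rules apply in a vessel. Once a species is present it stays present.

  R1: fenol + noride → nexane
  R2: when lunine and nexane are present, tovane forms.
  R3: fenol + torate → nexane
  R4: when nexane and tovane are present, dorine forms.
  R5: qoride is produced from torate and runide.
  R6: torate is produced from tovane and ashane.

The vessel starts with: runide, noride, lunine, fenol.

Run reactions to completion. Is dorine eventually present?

fenol and noride present → nexane forms (R1).
lunine and nexane present → tovane forms (R2).
nexane and tovane present → dorine forms (R4).

Yes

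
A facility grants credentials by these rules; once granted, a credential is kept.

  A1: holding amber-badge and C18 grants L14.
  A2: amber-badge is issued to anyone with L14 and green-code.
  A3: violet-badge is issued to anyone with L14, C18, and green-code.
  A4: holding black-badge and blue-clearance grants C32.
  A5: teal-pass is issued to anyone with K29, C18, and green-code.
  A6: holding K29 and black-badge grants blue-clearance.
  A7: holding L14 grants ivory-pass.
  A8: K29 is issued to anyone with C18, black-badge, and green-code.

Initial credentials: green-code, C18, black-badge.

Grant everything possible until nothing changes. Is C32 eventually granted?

Yes

Holding C18, black-badge, and green-code grants K29 (A8).
Holding K29 and black-badge grants blue-clearance (A6).
Holding black-badge and blue-clearance grants C32 (A4).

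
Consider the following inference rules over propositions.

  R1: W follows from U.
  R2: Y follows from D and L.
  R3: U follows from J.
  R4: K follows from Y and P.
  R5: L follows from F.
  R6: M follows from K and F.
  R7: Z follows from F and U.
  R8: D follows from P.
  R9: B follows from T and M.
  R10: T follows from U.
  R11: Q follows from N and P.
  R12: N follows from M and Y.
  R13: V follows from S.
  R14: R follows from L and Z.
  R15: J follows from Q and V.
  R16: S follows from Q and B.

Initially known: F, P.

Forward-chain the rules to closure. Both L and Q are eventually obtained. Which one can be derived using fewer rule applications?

L: From F, R5 gives L. [1 rule application]
Q: P holds, so D follows (R8). F holds, so L follows (R5). From D and L, R2 gives Y. From Y and P, R4 gives K. K and F hold, so M follows (R6). From M and Y, R12 gives N. From N and P, R11 gives Q. [7 rule applications]
L needs fewer.

L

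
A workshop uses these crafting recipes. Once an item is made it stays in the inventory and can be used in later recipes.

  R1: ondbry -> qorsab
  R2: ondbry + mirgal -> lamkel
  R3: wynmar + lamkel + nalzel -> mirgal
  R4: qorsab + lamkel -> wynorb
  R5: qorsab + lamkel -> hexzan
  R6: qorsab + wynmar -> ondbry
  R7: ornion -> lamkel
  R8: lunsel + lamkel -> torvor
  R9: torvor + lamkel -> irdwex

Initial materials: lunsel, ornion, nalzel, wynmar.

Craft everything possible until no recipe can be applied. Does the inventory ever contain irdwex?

Yes

Using R7, ornion makes lamkel.
Using R8, lunsel and lamkel make torvor.
Using R9, torvor and lamkel make irdwex.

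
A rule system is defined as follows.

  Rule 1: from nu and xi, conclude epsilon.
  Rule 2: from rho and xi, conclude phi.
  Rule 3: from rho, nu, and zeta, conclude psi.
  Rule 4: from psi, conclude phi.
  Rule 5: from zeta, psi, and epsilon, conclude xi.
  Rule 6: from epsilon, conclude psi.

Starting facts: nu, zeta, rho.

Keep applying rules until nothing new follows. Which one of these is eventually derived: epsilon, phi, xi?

phi

rho, nu, and zeta hold, so psi follows (Rule 3).
psi holds, so phi follows (Rule 4).
epsilon would need nu and xi (Rule 1), but xi is never established. xi would need zeta, psi, and epsilon (Rule 5), but epsilon is never established.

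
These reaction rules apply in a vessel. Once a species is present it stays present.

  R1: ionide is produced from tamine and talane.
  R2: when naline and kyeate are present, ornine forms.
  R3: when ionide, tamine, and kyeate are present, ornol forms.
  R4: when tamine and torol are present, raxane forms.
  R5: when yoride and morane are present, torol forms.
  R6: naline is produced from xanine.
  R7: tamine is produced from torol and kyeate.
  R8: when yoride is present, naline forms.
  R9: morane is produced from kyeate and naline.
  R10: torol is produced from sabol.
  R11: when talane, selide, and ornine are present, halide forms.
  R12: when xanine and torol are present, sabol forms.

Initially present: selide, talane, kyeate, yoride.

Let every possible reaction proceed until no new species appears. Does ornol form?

yoride present → naline forms (R8).
kyeate and naline present → morane forms (R9).
yoride and morane present → torol forms (R5).
torol and kyeate present → tamine forms (R7).
tamine and talane present → ionide forms (R1).
ionide, tamine, and kyeate present → ornol forms (R3).

Yes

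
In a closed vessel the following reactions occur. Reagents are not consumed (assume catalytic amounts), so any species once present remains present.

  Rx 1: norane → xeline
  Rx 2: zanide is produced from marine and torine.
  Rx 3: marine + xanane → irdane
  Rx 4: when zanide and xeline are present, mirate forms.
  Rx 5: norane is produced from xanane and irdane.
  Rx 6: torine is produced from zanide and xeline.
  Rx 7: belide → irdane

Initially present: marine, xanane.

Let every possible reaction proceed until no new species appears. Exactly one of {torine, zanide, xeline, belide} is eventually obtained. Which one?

marine and xanane present → irdane forms (Rx 3).
xanane and irdane present → norane forms (Rx 5).
norane present → xeline forms (Rx 1).
torine would need zanide and xeline (Rx 6), but zanide never forms. No rule produces belide, and it is not given. zanide would need marine and torine (Rx 2), but torine never forms.

xeline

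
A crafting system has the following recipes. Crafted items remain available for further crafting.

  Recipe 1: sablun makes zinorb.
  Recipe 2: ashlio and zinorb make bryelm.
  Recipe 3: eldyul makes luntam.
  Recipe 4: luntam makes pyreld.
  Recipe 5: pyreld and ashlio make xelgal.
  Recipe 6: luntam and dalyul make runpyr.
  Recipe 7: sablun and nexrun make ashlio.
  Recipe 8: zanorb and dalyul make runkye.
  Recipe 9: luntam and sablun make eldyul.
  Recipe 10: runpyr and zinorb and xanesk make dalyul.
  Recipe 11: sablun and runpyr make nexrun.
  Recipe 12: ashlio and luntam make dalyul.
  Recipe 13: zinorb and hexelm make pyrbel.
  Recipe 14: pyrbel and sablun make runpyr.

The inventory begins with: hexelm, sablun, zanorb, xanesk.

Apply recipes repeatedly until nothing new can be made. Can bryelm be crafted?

sablun → zinorb (Recipe 1).
zinorb and hexelm → pyrbel (Recipe 13).
Using Recipe 14, pyrbel and sablun make runpyr.
Using Recipe 11, sablun and runpyr make nexrun.
sablun and nexrun → ashlio (Recipe 7).
ashlio and zinorb → bryelm (Recipe 2).

Yes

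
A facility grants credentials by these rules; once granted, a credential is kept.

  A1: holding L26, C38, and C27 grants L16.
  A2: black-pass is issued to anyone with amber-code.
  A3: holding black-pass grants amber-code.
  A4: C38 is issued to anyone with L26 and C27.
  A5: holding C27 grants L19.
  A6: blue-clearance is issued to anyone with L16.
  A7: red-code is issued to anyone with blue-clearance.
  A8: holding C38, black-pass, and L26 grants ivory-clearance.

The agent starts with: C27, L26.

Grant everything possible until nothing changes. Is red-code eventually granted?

Yes

Holding L26 and C27 grants C38 (A4).
Holding L26, C38, and C27 grants L16 (A1).
Holding L16 grants blue-clearance (A6).
Holding blue-clearance grants red-code (A7).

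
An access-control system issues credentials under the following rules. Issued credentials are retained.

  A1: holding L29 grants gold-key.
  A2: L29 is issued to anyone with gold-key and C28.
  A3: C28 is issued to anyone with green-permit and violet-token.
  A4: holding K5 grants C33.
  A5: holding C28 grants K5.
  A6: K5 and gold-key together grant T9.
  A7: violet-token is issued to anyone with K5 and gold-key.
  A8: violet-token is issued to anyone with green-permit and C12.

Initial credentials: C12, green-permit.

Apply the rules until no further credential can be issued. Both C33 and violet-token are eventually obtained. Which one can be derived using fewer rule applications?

violet-token: Holding green-permit and C12 grants violet-token (A8). [1 rule application]
C33: Holding green-permit and C12 grants violet-token (A8). Holding green-permit and violet-token grants C28 (A3). Holding C28 grants K5 (A5). Holding K5 grants C33 (A4). [4 rule applications]
violet-token needs fewer.

violet-token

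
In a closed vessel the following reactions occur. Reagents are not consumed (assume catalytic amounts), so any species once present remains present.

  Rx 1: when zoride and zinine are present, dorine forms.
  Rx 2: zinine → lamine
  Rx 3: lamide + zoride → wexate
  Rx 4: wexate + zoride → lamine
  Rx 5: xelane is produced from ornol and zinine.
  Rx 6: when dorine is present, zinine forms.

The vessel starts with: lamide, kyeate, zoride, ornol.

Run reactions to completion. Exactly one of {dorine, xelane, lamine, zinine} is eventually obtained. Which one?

lamide and zoride present → wexate forms (Rx 3).
wexate and zoride present → lamine forms (Rx 4).
xelane would need ornol and zinine (Rx 5), but zinine never forms. zinine would need dorine (Rx 6), but dorine never forms. dorine would need zoride and zinine (Rx 1), but zinine never forms.

lamine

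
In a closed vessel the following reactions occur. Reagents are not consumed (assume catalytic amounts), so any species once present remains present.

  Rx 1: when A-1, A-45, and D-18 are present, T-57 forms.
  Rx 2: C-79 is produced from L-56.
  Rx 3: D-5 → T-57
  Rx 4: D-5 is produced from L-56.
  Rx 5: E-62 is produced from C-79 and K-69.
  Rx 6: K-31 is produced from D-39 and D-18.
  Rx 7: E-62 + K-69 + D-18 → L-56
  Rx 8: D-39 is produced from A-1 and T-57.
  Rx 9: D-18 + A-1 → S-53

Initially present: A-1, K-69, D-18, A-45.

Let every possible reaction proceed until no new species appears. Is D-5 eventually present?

D-5 would need L-56 (Rx 4), but L-56 never forms.

No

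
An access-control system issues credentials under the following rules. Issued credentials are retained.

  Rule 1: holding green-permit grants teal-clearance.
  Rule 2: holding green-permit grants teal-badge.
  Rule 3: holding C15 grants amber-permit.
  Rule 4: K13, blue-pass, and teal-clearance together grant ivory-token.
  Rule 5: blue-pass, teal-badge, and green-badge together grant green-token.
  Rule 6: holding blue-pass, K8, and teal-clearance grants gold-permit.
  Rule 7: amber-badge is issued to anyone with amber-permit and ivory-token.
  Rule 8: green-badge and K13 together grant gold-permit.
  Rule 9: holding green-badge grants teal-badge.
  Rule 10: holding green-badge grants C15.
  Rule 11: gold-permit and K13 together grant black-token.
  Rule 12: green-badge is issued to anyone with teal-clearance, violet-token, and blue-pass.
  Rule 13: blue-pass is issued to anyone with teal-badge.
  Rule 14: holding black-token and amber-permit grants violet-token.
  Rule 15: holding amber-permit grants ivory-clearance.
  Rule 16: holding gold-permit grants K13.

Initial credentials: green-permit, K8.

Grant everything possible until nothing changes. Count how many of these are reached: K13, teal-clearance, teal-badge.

3

Holding green-permit grants teal-clearance (Rule 1).
Holding green-permit grants teal-badge (Rule 2).
Holding teal-badge grants blue-pass (Rule 13).
Holding blue-pass, K8, and teal-clearance grants gold-permit (Rule 6).
Holding gold-permit grants K13 (Rule 16).
K13: reached.
teal-clearance: reached.
teal-badge: reached.
All 3 are reached.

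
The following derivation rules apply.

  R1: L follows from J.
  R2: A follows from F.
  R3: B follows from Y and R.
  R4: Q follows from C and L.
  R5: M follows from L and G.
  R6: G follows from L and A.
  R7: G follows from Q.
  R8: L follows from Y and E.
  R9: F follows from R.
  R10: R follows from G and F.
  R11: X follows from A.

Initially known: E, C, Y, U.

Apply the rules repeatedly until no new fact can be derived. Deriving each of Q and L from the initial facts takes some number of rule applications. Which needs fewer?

L

L: Y and E hold, so L follows (R8). [1 rule application]
Q: From Y and E, R8 gives L. C and L hold, so Q follows (R4). [2 rule applications]
L needs fewer.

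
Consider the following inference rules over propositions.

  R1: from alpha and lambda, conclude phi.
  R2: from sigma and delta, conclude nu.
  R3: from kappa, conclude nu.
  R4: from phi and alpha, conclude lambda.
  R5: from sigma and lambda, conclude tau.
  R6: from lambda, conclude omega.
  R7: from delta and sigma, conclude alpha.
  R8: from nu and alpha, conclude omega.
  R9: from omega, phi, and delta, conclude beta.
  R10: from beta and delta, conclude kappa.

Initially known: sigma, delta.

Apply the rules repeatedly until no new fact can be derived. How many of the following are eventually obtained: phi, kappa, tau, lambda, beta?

0

phi would need alpha and lambda (R1), but lambda is never established.
kappa would need beta and delta (R10), but beta is never established.
tau would need sigma and lambda (R5), but lambda is never established.
lambda would need phi and alpha (R4), but phi is never established.
beta would need omega, phi, and delta (R9), but phi is never established.
None of the 5 are reached.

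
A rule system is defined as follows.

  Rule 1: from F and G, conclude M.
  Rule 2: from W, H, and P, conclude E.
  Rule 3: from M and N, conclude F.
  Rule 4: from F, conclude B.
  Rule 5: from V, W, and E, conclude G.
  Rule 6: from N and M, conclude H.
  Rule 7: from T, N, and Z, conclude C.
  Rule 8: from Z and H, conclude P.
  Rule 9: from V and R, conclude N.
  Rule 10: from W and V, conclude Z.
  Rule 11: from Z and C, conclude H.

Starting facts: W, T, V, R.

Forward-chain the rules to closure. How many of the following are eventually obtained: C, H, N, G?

V and R hold, so N follows (Rule 9).
From W and V, Rule 10 gives Z.
From T, N, and Z, Rule 7 gives C.
Z and C hold, so H follows (Rule 11).
Z and H hold, so P follows (Rule 8).
W, H, and P hold, so E follows (Rule 2).
V, W, and E hold, so G follows (Rule 5).
C: reached.
H: reached.
N: reached.
G: reached.
All 4 are reached.

4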